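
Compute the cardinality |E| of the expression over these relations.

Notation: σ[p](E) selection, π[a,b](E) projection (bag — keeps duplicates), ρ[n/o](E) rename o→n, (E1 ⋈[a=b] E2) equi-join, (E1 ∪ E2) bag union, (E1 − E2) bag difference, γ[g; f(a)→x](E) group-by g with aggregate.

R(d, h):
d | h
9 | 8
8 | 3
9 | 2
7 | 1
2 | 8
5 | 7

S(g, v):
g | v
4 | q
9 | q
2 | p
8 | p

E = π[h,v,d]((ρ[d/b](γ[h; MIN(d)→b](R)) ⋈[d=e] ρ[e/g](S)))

Subexpression sizes:
  R → 6
  γ[h; MIN(d)→b](R) → 5
  ρ[d/b](γ[h; MIN(d)→b](R)) → 5
  S → 4
  ρ[e/g](S) → 4
  (ρ[d/b](γ[h; MIN(d)→b](R)) ⋈[d=e] ρ[e/g](S)) → 3
  π[h,v,d]((ρ[d/b](γ[h; MIN(d)→b](R)) ⋈[d=e] ρ[e/g](S))) → 3

|E| = 3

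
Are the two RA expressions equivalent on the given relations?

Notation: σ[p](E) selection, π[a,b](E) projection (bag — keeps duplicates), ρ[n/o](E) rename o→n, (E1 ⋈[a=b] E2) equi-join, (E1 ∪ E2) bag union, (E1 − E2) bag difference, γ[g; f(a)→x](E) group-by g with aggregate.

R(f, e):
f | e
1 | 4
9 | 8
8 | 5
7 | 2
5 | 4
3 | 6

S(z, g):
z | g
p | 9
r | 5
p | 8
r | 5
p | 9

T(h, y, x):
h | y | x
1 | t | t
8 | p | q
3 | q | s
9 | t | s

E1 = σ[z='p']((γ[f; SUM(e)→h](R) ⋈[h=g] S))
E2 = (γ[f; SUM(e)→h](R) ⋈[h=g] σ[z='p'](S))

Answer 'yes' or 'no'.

E1 row counts bottom-up:
  R → 6
  γ[f; SUM(e)→h](R) → 6
  S → 5
  (γ[f; SUM(e)→h](R) ⋈[h=g] S) → 3
  σ[z='p']((γ[f; SUM(e)→h](R) ⋈[h=g] S)) → 1
E2 row counts bottom-up:
  R → 6
  γ[f; SUM(e)→h](R) → 6
  S → 5
  σ[z='p'](S) → 3
  (γ[f; SUM(e)→h](R) ⋈[h=g] σ[z='p'](S)) → 1

E1 and E2 produce the same multiset:
f | h | z | g
9 | 8 | p | 8

yes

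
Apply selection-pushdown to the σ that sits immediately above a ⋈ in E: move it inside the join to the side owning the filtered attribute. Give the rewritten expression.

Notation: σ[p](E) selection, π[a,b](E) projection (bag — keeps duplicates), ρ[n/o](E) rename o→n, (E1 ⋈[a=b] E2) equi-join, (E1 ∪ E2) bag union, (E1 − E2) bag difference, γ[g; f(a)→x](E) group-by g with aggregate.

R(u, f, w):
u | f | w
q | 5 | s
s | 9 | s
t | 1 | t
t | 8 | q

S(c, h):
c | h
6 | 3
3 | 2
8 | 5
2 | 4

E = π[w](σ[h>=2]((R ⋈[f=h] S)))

σ filters on h, owned by the right side.
E' = π[w]((R ⋈[f=h] σ[h>=2](S)))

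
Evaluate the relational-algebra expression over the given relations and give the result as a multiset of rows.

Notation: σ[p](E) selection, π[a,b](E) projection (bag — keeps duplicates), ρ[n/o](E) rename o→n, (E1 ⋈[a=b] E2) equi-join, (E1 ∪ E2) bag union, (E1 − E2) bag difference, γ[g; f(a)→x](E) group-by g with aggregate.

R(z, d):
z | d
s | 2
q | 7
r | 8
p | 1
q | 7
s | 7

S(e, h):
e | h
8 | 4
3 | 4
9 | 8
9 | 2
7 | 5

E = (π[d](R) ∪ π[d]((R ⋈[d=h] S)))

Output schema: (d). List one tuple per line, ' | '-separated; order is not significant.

Per-node cardinality:
  R → 6
  π[d](R) → 6
  R → 6
  S → 5
  (R ⋈[d=h] S) → 2
  π[d]((R ⋈[d=h] S)) → 2
  (π[d](R) ∪ π[d]((R ⋈[d=h] S))) → 8

== RESULT ==
d
1
2
2
7
7
7
8
8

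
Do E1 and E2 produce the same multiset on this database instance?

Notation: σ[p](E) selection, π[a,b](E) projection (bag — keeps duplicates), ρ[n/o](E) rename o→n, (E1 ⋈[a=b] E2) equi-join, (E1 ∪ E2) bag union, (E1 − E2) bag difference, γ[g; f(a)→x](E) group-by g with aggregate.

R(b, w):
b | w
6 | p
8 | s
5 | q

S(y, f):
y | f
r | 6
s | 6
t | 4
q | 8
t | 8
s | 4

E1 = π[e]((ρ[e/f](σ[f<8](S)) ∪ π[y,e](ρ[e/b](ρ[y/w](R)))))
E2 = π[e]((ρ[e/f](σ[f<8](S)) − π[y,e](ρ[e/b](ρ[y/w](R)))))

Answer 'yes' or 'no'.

E1 row counts bottom-up:
  S → 6
  σ[f<8](S) → 4
  ρ[e/f](σ[f<8](S)) → 4
  R → 3
  ρ[y/w](R) → 3
  ρ[e/b](ρ[y/w](R)) → 3
  π[y,e](ρ[e/b](ρ[y/w](R))) → 3
  (ρ[e/f](σ[f<8](S)) ∪ π[y,e](ρ[e/b](ρ[y/w](R)))) → 7
  π[e]((ρ[e/f](σ[f<8](S)) ∪ π[y,e](ρ[e/b](ρ[y/w](R))))) → 7
E2 row counts bottom-up:
  S → 6
  σ[f<8](S) → 4
  ρ[e/f](σ[f<8](S)) → 4
  R → 3
  ρ[y/w](R) → 3
  ρ[e/b](ρ[y/w](R)) → 3
  π[y,e](ρ[e/b](ρ[y/w](R))) → 3
  (ρ[e/f](σ[f<8](S)) − π[y,e](ρ[e/b](ρ[y/w](R)))) → 4
  π[e]((ρ[e/f](σ[f<8](S)) − π[y,e](ρ[e/b](ρ[y/w](R))))) → 4

E1 result:
e
4
4
5
6
6
6
8
E2 result:
e
4
4
6
6
Witness: (6,) appears 3× in E1 but 2× in E2.

no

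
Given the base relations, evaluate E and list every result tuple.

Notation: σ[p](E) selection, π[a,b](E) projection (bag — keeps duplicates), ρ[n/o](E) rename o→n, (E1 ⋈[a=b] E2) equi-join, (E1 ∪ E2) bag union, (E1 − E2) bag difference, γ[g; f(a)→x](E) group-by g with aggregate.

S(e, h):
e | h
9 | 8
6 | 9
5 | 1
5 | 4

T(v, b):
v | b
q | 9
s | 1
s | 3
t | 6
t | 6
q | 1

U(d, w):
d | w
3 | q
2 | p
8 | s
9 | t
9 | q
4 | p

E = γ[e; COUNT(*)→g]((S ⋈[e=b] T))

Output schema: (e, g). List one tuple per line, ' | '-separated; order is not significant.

Row counts bottom-up:
  S → 4
  T → 6
  (S ⋈[e=b] T) → 3
  γ[e; COUNT(*)→g]((S ⋈[e=b] T)) → 2

== RESULT ==
e | g
6 | 2
9 | 1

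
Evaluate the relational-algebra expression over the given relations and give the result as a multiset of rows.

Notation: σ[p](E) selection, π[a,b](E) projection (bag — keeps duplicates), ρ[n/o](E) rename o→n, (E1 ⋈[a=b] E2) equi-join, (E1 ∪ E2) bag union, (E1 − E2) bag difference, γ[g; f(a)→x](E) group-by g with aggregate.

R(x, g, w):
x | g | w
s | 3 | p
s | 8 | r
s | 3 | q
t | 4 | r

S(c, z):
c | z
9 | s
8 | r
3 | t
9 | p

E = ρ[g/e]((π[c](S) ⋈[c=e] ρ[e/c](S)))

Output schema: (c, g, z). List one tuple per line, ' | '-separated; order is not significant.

Stepwise |·|:
  S → 4
  π[c](S) → 4
  S → 4
  ρ[e/c](S) → 4
  (π[c](S) ⋈[c=e] ρ[e/c](S)) → 6
  ρ[g/e]((π[c](S) ⋈[c=e] ρ[e/c](S))) → 6

== RESULT ==
c | g | z
3 | 3 | t
8 | 8 | r
9 | 9 | p
9 | 9 | p
9 | 9 | s
9 | 9 | s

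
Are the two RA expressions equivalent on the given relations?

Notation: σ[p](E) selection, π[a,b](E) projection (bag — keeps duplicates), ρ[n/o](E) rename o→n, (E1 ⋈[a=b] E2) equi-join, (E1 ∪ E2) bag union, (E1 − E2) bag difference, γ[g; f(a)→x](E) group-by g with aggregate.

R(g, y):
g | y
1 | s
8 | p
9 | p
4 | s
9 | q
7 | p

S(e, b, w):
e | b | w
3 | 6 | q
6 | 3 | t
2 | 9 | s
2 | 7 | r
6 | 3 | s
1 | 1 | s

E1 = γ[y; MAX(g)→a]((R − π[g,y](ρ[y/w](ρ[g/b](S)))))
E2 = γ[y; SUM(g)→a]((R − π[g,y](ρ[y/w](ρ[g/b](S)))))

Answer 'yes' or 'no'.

E1 row counts bottom-up:
  R → 6
  S → 6
  ρ[g/b](S) → 6
  ρ[y/w](ρ[g/b](S)) → 6
  π[g,y](ρ[y/w](ρ[g/b](S))) → 6
  (R − π[g,y](ρ[y/w](ρ[g/b](S)))) → 5
  γ[y; MAX(g)→a]((R − π[g,y](ρ[y/w](ρ[g/b](S))))) → 3
E2 row counts bottom-up:
  R → 6
  S → 6
  ρ[g/b](S) → 6
  ρ[y/w](ρ[g/b](S)) → 6
  π[g,y](ρ[y/w](ρ[g/b](S))) → 6
  (R − π[g,y](ρ[y/w](ρ[g/b](S)))) → 5
  γ[y; SUM(g)→a]((R − π[g,y](ρ[y/w](ρ[g/b](S))))) → 3

E1 result:
y | a
p | 9
q | 9
s | 4
E2 result:
y | a
p | 24
q | 9
s | 4
Witness: ('p', 24) appears 0× in E1 but 1× in E2.

no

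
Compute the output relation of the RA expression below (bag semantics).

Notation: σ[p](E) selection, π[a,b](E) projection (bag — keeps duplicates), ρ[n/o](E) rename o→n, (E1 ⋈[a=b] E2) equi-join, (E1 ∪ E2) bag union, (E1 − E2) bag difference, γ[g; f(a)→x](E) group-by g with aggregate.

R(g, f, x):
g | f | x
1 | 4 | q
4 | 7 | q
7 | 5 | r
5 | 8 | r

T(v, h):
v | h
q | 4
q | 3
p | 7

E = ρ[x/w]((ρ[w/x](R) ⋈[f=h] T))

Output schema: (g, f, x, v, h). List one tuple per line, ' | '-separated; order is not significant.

Per-node cardinality:
  R → 4
  ρ[w/x](R) → 4
  T → 3
  (ρ[w/x](R) ⋈[f=h] T) → 2
  ρ[x/w]((ρ[w/x](R) ⋈[f=h] T)) → 2

== RESULT ==
g | f | x | v | h
1 | 4 | q | q | 4
4 | 7 | q | p | 7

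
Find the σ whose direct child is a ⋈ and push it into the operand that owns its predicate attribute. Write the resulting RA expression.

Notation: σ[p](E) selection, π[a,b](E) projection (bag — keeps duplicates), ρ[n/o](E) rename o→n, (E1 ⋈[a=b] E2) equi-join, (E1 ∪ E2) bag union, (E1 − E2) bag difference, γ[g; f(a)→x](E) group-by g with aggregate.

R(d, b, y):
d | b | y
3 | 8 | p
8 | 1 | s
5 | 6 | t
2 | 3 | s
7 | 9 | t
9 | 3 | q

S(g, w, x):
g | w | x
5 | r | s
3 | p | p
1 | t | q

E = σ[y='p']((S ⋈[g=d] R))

σ filters on y, owned by the right side.
E' = (S ⋈[g=d] σ[y='p'](R))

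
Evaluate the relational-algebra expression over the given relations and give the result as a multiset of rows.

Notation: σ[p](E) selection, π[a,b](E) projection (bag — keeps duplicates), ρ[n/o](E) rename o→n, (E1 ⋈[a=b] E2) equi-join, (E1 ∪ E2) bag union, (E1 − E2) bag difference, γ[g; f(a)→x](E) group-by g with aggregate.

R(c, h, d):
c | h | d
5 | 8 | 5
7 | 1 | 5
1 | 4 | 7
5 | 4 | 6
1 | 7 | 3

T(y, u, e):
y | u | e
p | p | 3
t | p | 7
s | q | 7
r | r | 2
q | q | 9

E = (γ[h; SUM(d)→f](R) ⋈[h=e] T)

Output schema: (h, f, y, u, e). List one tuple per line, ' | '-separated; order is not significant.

Per-node cardinality:
  R → 5
  γ[h; SUM(d)→f](R) → 4
  T → 5
  (γ[h; SUM(d)→f](R) ⋈[h=e] T) → 2

== RESULT ==
h | f | y | u | e
7 | 3 | s | q | 7
7 | 3 | t | p | 7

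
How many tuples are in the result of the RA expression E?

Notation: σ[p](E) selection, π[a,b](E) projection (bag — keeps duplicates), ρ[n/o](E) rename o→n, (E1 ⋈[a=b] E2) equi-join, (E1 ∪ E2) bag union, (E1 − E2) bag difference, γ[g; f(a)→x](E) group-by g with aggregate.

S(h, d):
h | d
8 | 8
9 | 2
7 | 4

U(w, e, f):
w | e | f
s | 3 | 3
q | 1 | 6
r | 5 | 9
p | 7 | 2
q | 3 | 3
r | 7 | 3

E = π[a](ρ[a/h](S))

Row counts bottom-up:
  S → 3
  ρ[a/h](S) → 3
  π[a](ρ[a/h](S)) → 3

|E| = 3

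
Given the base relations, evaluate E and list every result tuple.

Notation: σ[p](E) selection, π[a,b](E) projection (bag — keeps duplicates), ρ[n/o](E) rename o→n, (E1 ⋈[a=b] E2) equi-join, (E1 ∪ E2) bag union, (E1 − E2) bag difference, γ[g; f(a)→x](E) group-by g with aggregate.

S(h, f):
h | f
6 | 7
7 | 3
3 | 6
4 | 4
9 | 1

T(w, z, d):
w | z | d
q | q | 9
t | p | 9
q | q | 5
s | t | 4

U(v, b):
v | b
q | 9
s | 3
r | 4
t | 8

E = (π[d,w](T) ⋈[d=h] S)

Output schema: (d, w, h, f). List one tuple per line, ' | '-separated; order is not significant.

Per-node cardinality:
  T → 4
  π[d,w](T) → 4
  S → 5
  (π[d,w](T) ⋈[d=h] S) → 3

== RESULT ==
d | w | h | f
4 | s | 4 | 4
9 | q | 9 | 1
9 | t | 9 | 1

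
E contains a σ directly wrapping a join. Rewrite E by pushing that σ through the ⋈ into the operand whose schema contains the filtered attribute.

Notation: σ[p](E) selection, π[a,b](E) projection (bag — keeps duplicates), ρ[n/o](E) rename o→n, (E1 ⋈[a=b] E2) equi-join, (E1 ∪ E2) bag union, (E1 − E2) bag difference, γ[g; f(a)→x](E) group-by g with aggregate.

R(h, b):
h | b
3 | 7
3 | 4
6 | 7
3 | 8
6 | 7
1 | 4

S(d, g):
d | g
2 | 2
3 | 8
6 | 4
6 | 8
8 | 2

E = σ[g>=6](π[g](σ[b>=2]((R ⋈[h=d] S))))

σ filters on b, owned by the left side.
E' = σ[g>=6](π[g]((σ[b>=2](R) ⋈[h=d] S)))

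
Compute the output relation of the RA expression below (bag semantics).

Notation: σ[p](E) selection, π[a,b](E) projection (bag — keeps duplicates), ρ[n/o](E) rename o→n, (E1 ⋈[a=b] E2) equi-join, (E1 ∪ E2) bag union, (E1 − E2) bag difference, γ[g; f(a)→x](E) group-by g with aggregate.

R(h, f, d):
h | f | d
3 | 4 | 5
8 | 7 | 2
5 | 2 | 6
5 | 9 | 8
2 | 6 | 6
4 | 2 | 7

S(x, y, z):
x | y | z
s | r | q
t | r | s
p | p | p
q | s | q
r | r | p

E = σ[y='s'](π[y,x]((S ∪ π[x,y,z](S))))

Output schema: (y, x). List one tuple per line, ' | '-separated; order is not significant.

Stepwise |·|:
  S → 5
  S → 5
  π[x,y,z](S) → 5
  (S ∪ π[x,y,z](S)) → 10
  π[y,x]((S ∪ π[x,y,z](S))) → 10
  σ[y='s'](π[y,x]((S ∪ π[x,y,z](S)))) → 2

== RESULT ==
y | x
s | q
s | q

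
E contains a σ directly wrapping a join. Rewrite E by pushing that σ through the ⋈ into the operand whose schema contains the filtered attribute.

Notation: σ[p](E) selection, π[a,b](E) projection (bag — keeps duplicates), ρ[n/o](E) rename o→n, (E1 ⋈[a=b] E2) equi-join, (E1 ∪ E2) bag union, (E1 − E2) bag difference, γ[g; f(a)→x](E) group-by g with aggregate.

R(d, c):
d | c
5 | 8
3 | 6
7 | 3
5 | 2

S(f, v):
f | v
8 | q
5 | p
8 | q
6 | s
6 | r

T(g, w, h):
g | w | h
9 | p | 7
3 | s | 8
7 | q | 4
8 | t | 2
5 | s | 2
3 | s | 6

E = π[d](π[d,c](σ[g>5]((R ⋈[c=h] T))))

σ filters on g, owned by the right side.
E' = π[d](π[d,c]((R ⋈[c=h] σ[g>5](T))))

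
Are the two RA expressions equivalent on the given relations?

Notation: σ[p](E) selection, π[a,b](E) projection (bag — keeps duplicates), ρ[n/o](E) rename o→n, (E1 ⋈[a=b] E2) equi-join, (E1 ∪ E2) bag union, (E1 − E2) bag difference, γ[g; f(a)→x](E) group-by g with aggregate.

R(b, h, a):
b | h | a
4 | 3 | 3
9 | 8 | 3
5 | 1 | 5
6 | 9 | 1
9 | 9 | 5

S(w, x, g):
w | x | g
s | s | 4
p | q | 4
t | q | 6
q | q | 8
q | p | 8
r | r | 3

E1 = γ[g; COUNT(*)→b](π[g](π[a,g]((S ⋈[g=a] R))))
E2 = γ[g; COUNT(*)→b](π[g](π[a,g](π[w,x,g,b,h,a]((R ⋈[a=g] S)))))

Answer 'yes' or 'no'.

E1 subexpression sizes:
  S → 6
  R → 5
  (S ⋈[g=a] R) → 2
  π[a,g]((S ⋈[g=a] R)) → 2
  π[g](π[a,g]((S ⋈[g=a] R))) → 2
  γ[g; COUNT(*)→b](π[g](π[a,g]((S ⋈[g=a] R)))) → 1
E2 subexpression sizes:
  R → 5
  S → 6
  (R ⋈[a=g] S) → 2
  π[w,x,g,b,h,a]((R ⋈[a=g] S)) → 2
  π[a,g](π[w,x,g,b,h,a]((R ⋈[a=g] S))) → 2
  π[g](π[a,g](π[w,x,g,b,h,a]((R ⋈[a=g] S)))) → 2
  γ[g; COUNT(*)→b](π[g](π[a,g](π[w,x,g,b,h,a]((R ⋈[a=g] S))))) → 1

E1 and E2 produce the same multiset:
g | b
3 | 2

yes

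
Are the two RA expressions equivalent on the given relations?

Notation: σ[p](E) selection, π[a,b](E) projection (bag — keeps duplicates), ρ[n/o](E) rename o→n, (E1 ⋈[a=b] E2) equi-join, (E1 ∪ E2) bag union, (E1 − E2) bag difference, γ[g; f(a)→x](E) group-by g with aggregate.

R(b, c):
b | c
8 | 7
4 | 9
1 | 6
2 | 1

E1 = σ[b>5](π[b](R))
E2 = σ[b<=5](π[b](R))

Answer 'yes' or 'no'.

E1 row counts bottom-up:
  R → 4
  π[b](R) → 4
  σ[b>5](π[b](R)) → 1
E2 row counts bottom-up:
  R → 4
  π[b](R) → 4
  σ[b<=5](π[b](R)) → 3

E1 result:
b
8
E2 result:
b
1
2
4
Witness: (1,) appears 0× in E1 but 1× in E2.

no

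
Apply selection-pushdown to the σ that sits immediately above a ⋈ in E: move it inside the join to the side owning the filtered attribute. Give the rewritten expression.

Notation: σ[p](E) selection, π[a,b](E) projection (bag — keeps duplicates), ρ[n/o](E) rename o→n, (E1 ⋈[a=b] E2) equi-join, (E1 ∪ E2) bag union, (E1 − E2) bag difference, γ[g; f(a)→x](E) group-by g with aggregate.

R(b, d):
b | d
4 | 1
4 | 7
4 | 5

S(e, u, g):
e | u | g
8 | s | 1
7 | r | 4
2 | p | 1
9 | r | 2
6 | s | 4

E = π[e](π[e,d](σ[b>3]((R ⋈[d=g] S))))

σ filters on b, owned by the left side.
E' = π[e](π[e,d]((σ[b>3](R) ⋈[d=g] S)))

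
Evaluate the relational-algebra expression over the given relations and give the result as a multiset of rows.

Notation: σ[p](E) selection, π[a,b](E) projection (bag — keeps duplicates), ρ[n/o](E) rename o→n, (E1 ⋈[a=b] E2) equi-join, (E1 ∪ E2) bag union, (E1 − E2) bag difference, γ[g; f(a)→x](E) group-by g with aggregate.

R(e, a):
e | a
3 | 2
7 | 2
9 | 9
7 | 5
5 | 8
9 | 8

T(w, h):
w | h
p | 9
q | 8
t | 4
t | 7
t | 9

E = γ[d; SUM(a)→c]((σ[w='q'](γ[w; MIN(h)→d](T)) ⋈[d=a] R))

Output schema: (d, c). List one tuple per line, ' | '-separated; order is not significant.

Stepwise |·|:
  T → 5
  γ[w; MIN(h)→d](T) → 3
  σ[w='q'](γ[w; MIN(h)→d](T)) → 1
  R → 6
  (σ[w='q'](γ[w; MIN(h)→d](T)) ⋈[d=a] R) → 2
  γ[d; SUM(a)→c]((σ[w='q'](γ[w; MIN(h)→d](T)) ⋈[d=a] R)) → 1

== RESULT ==
d | c
8 | 16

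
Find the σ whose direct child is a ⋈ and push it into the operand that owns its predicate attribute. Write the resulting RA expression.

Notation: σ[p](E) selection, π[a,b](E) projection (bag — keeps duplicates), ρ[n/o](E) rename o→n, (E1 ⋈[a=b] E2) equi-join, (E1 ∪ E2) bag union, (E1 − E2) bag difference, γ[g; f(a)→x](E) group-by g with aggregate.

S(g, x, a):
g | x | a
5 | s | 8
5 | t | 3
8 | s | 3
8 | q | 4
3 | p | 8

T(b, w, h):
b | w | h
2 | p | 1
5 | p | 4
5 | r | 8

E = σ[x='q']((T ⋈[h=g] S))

σ filters on x, owned by the right side.
E' = (T ⋈[h=g] σ[x='q'](S))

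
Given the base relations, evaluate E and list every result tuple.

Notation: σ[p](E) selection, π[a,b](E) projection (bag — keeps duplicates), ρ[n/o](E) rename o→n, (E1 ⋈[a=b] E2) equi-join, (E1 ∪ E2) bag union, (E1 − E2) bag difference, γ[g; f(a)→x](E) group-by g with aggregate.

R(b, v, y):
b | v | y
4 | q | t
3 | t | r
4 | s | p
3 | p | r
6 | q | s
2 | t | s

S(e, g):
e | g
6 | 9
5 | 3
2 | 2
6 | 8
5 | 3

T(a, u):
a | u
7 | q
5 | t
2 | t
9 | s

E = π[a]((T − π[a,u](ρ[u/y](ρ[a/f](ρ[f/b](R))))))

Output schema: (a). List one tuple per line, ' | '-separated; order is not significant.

Per-node cardinality:
  T → 4
  R → 6
  ρ[f/b](R) → 6
  ρ[a/f](ρ[f/b](R)) → 6
  ρ[u/y](ρ[a/f](ρ[f/b](R))) → 6
  π[a,u](ρ[u/y](ρ[a/f](ρ[f/b](R)))) → 6
  (T − π[a,u](ρ[u/y](ρ[a/f](ρ[f/b](R))))) → 4
  π[a]((T − π[a,u](ρ[u/y](ρ[a/f](ρ[f/b](R)))))) → 4

== RESULT ==
a
2
5
7
9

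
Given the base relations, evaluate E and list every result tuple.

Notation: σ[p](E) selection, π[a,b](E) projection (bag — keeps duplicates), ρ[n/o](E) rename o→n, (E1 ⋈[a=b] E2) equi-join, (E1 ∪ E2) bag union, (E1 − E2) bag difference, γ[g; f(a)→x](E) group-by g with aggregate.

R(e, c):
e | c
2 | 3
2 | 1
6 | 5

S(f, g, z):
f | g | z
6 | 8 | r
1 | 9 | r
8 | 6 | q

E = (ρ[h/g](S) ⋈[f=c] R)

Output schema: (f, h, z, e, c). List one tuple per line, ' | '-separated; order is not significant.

Row counts bottom-up:
  S → 3
  ρ[h/g](S) → 3
  R → 3
  (ρ[h/g](S) ⋈[f=c] R) → 1

== RESULT ==
f | h | z | e | c
1 | 9 | r | 2 | 1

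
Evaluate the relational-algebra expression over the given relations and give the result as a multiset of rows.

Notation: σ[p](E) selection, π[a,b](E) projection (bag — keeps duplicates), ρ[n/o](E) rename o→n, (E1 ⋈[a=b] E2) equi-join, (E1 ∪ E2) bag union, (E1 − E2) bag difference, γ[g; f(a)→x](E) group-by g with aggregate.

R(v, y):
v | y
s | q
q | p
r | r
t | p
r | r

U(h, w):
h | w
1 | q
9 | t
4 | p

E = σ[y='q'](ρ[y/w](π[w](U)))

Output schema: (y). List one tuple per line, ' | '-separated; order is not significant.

Row counts bottom-up:
  U → 3
  π[w](U) → 3
  ρ[y/w](π[w](U)) → 3
  σ[y='q'](ρ[y/w](π[w](U))) → 1

== RESULT ==
y
q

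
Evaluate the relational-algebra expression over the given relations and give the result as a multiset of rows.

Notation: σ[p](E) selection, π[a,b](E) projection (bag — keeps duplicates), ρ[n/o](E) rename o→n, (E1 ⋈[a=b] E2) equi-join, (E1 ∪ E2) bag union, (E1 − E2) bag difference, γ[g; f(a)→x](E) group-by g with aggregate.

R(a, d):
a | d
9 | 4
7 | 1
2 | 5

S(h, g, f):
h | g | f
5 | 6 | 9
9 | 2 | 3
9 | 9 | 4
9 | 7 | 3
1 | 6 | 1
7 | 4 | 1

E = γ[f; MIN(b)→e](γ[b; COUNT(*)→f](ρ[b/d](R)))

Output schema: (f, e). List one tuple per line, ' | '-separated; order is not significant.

Per-node cardinality:
  R → 3
  ρ[b/d](R) → 3
  γ[b; COUNT(*)→f](ρ[b/d](R)) → 3
  γ[f; MIN(b)→e](γ[b; COUNT(*)→f](ρ[b/d](R))) → 1

== RESULT ==
f | e
1 | 1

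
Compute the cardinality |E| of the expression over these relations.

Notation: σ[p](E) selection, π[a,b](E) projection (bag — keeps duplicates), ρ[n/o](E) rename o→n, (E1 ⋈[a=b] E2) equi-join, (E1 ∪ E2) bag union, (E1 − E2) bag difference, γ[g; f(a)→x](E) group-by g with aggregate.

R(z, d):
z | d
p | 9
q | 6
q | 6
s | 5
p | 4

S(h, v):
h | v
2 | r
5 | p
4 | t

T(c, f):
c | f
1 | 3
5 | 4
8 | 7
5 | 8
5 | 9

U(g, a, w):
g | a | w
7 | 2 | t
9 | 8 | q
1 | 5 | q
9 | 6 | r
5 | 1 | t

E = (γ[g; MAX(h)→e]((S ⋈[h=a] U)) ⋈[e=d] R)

Stepwise |·|:
  S → 3
  U → 5
  (S ⋈[h=a] U) → 2
  γ[g; MAX(h)→e]((S ⋈[h=a] U)) → 2
  R → 5
  (γ[g; MAX(h)→e]((S ⋈[h=a] U)) ⋈[e=d] R) → 1

|E| = 1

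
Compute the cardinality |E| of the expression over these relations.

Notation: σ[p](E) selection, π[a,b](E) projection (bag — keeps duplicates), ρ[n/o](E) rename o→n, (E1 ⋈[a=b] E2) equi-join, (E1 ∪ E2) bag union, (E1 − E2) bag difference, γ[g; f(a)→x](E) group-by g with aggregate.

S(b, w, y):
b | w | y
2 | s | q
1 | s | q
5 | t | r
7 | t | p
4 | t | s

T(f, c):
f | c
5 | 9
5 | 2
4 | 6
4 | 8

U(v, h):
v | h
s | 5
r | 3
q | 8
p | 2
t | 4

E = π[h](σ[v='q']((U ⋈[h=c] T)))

Subexpression sizes:
  U → 5
  T → 4
  (U ⋈[h=c] T) → 2
  σ[v='q']((U ⋈[h=c] T)) → 1
  π[h](σ[v='q']((U ⋈[h=c] T))) → 1

|E| = 1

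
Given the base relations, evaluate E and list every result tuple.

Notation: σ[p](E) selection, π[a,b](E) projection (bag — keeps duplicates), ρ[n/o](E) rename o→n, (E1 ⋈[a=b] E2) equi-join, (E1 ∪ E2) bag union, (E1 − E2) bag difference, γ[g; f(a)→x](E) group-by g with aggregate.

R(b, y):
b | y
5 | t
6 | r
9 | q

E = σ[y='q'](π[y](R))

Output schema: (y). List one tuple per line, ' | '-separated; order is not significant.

Stepwise |·|:
  R → 3
  π[y](R) → 3
  σ[y='q'](π[y](R)) → 1

== RESULT ==
y
q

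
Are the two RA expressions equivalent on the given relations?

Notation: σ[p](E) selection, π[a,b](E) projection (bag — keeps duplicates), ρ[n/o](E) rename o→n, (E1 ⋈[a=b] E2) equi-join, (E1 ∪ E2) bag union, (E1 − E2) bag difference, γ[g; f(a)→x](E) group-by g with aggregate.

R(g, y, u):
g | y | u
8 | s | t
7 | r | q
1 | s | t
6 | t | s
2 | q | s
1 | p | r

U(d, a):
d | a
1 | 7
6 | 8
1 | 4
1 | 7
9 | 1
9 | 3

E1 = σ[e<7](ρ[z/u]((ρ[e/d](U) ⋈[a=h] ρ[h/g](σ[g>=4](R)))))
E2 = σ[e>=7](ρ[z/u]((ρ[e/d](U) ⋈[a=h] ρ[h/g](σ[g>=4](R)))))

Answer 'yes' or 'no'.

E1 per-node cardinality:
  U → 6
  ρ[e/d](U) → 6
  R → 6
  σ[g>=4](R) → 3
  ρ[h/g](σ[g>=4](R)) → 3
  (ρ[e/d](U) ⋈[a=h] ρ[h/g](σ[g>=4](R))) → 3
  ρ[z/u]((ρ[e/d](U) ⋈[a=h] ρ[h/g](σ[g>=4](R)))) → 3
  σ[e<7](ρ[z/u]((ρ[e/d](U) ⋈[a=h] ρ[h/g](σ[g>=4](R))))) → 3
E2 per-node cardinality:
  U → 6
  ρ[e/d](U) → 6
  R → 6
  σ[g>=4](R) → 3
  ρ[h/g](σ[g>=4](R)) → 3
  (ρ[e/d](U) ⋈[a=h] ρ[h/g](σ[g>=4](R))) → 3
  ρ[z/u]((ρ[e/d](U) ⋈[a=h] ρ[h/g](σ[g>=4](R)))) → 3
  σ[e>=7](ρ[z/u]((ρ[e/d](U) ⋈[a=h] ρ[h/g](σ[g>=4](R))))) → 0

E1 result:
e | a | h | y | z
1 | 7 | 7 | r | q
1 | 7 | 7 | r | q
6 | 8 | 8 | s | t
E2 result:
e | a | h | y | z
(0 rows)
Witness: (1, 7, 7, 'r', 'q') appears 2× in E1 but 0× in E2.

no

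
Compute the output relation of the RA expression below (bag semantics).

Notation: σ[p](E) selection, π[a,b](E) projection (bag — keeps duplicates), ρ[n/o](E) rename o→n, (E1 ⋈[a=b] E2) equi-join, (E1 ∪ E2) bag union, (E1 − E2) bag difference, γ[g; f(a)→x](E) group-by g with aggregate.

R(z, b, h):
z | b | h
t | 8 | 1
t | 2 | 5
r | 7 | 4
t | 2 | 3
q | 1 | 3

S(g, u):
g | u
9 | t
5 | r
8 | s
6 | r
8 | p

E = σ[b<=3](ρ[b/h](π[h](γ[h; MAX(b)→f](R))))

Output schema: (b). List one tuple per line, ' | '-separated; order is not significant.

Subexpression sizes:
  R → 5
  γ[h; MAX(b)→f](R) → 4
  π[h](γ[h; MAX(b)→f](R)) → 4
  ρ[b/h](π[h](γ[h; MAX(b)→f](R))) → 4
  σ[b<=3](ρ[b/h](π[h](γ[h; MAX(b)→f](R)))) → 2

== RESULT ==
b
1
3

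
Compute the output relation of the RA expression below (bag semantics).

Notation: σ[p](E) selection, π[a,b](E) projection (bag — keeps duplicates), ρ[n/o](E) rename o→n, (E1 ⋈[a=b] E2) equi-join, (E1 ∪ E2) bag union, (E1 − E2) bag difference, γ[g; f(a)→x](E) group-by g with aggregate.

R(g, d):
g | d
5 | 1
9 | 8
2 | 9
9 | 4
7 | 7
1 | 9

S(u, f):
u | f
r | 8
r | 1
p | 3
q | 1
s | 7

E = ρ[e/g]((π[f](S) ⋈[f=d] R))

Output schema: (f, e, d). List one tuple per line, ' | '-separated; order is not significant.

Subexpression sizes:
  S → 5
  π[f](S) → 5
  R → 6
  (π[f](S) ⋈[f=d] R) → 4
  ρ[e/g]((π[f](S) ⋈[f=d] R)) → 4

== RESULT ==
f | e | d
1 | 5 | 1
1 | 5 | 1
7 | 7 | 7
8 | 9 | 8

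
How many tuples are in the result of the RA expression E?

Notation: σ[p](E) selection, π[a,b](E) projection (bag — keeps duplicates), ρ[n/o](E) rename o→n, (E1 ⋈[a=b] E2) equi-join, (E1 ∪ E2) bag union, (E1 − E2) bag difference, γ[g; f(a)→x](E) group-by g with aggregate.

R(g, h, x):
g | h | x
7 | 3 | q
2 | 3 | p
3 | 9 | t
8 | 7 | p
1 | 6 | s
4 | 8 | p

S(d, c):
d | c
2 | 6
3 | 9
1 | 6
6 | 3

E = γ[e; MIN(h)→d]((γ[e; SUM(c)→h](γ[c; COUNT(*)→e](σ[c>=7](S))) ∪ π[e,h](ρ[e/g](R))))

Row counts bottom-up:
  S → 4
  σ[c>=7](S) → 1
  γ[c; COUNT(*)→e](σ[c>=7](S)) → 1
  γ[e; SUM(c)→h](γ[c; COUNT(*)→e](σ[c>=7](S))) → 1
  R → 6
  ρ[e/g](R) → 6
  π[e,h](ρ[e/g](R)) → 6
  (γ[e; SUM(c)→h](γ[c; COUNT(*)→e](σ[c>=7](S))) ∪ π[e,h](ρ[e/g](R))) → 7
  γ[e; MIN(h)→d]((γ[e; SUM(c)→h](γ[c; COUNT(*)→e](σ[c>=7](S))) ∪ π[e,h](ρ[e/g](R)))) → 6

|E| = 6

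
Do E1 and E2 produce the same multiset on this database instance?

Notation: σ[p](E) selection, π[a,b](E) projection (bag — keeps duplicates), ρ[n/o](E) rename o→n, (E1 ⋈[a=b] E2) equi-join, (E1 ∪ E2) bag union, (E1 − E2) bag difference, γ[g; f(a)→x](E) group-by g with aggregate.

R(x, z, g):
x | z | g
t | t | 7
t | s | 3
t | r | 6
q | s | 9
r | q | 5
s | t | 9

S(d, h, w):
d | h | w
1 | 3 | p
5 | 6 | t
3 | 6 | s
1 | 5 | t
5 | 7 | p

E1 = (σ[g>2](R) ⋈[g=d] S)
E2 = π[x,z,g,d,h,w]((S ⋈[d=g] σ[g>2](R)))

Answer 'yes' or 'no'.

E1 stepwise |·|:
  R → 6
  σ[g>2](R) → 6
  S → 5
  (σ[g>2](R) ⋈[g=d] S) → 3
E2 stepwise |·|:
  S → 5
  R → 6
  σ[g>2](R) → 6
  (S ⋈[d=g] σ[g>2](R)) → 3
  π[x,z,g,d,h,w]((S ⋈[d=g] σ[g>2](R))) → 3

E1 and E2 produce the same multiset:
x | z | g | d | h | w
r | q | 5 | 5 | 6 | t
r | q | 5 | 5 | 7 | p
t | s | 3 | 3 | 6 | s

yes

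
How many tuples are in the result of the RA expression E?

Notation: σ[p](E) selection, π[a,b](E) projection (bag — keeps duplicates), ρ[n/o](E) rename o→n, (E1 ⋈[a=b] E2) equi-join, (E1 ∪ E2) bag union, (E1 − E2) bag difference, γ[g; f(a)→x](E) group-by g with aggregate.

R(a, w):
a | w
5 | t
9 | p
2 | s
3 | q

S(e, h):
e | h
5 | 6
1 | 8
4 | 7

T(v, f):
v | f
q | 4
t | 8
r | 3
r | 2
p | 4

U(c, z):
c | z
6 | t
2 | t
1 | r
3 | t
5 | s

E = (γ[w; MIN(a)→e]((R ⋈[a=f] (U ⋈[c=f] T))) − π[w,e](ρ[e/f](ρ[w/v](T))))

Per-node cardinality:
  R → 4
  U → 5
  T → 5
  (U ⋈[c=f] T) → 2
  (R ⋈[a=f] (U ⋈[c=f] T)) → 2
  γ[w; MIN(a)→e]((R ⋈[a=f] (U ⋈[c=f] T))) → 2
  T → 5
  ρ[w/v](T) → 5
  ρ[e/f](ρ[w/v](T)) → 5
  π[w,e](ρ[e/f](ρ[w/v](T))) → 5
  (γ[w; MIN(a)→e]((R ⋈[a=f] (U ⋈[c=f] T))) − π[w,e](ρ[e/f](ρ[w/v](T)))) → 2

|E| = 2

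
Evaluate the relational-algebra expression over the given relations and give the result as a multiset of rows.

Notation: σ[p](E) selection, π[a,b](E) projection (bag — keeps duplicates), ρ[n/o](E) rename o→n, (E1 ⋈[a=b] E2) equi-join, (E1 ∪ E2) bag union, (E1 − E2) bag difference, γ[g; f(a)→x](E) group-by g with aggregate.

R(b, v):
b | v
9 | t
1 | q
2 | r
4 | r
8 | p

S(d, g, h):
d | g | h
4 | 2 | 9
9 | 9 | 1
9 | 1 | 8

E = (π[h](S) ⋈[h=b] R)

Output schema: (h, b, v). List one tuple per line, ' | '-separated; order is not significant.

Per-node cardinality:
  S → 3
  π[h](S) → 3
  R → 5
  (π[h](S) ⋈[h=b] R) → 3

== RESULT ==
h | b | v
1 | 1 | q
8 | 8 | p
9 | 9 | t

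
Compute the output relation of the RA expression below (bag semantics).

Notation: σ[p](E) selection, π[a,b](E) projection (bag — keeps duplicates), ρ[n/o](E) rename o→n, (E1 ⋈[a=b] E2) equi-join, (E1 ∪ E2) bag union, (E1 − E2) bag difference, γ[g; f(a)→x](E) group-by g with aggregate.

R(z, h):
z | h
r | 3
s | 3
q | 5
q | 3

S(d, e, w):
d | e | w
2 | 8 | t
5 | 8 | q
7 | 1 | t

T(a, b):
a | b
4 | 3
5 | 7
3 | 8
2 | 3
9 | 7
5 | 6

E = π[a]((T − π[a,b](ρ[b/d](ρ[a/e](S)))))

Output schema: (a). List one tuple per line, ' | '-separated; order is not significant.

Per-node cardinality:
  T → 6
  S → 3
  ρ[a/e](S) → 3
  ρ[b/d](ρ[a/e](S)) → 3
  π[a,b](ρ[b/d](ρ[a/e](S))) → 3
  (T − π[a,b](ρ[b/d](ρ[a/e](S)))) → 6
  π[a]((T − π[a,b](ρ[b/d](ρ[a/e](S))))) → 6

== RESULT ==
a
2
3
4
5
5
9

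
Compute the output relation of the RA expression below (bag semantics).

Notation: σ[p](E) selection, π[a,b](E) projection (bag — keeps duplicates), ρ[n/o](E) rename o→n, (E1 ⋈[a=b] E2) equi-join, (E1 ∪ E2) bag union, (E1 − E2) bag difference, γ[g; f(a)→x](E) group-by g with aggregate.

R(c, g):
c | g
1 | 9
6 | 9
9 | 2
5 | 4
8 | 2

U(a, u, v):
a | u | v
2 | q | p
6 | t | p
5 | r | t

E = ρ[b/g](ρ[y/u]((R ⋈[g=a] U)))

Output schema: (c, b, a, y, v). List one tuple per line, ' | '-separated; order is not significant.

Subexpression sizes:
  R → 5
  U → 3
  (R ⋈[g=a] U) → 2
  ρ[y/u]((R ⋈[g=a] U)) → 2
  ρ[b/g](ρ[y/u]((R ⋈[g=a] U))) → 2

== RESULT ==
c | b | a | y | v
8 | 2 | 2 | q | p
9 | 2 | 2 | q | p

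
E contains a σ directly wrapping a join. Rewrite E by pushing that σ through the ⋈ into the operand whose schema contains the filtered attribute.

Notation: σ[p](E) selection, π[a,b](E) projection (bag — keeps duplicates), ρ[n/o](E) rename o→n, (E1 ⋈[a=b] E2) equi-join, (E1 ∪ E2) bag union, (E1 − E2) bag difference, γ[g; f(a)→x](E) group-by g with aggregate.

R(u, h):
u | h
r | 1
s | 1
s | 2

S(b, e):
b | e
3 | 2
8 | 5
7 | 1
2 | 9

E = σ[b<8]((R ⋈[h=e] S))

σ filters on b, owned by the right side.
E' = (R ⋈[h=e] σ[b<8](S))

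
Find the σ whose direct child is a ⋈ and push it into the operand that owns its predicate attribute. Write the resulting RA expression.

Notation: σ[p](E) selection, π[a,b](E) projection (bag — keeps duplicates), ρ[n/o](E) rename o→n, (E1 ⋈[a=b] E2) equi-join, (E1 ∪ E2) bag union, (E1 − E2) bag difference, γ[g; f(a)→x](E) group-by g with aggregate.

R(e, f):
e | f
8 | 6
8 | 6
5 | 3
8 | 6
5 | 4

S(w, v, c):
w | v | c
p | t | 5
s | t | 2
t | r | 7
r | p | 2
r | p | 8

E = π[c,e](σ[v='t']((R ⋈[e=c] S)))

σ filters on v, owned by the right side.
E' = π[c,e]((R ⋈[e=c] σ[v='t'](S)))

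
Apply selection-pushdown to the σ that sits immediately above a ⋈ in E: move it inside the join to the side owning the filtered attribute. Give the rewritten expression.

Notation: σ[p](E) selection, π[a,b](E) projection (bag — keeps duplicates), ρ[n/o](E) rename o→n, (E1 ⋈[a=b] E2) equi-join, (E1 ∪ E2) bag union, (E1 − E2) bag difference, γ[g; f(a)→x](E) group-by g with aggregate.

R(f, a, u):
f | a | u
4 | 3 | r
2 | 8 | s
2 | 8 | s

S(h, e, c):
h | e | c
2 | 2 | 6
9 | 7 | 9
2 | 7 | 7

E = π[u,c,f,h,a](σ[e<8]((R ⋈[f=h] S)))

σ filters on e, owned by the right side.
E' = π[u,c,f,h,a]((R ⋈[f=h] σ[e<8](S)))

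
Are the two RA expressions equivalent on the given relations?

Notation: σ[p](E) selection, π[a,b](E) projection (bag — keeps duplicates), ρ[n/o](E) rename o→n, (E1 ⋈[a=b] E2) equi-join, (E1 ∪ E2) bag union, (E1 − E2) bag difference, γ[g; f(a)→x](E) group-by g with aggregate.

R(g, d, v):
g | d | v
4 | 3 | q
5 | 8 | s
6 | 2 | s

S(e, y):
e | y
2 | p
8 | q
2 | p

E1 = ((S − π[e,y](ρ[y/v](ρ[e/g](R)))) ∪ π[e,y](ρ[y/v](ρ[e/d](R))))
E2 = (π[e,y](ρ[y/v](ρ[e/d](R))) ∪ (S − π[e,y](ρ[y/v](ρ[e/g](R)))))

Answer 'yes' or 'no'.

E1 subexpression sizes:
  S → 3
  R → 3
  ρ[e/g](R) → 3
  ρ[y/v](ρ[e/g](R)) → 3
  π[e,y](ρ[y/v](ρ[e/g](R))) → 3
  (S − π[e,y](ρ[y/v](ρ[e/g](R)))) → 3
  R → 3
  ρ[e/d](R) → 3
  ρ[y/v](ρ[e/d](R)) → 3
  π[e,y](ρ[y/v](ρ[e/d](R))) → 3
  ((S − π[e,y](ρ[y/v](ρ[e/g](R)))) ∪ π[e,y](ρ[y/v](ρ[e/d](R)))) → 6
E2 subexpression sizes:
  R → 3
  ρ[e/d](R) → 3
  ρ[y/v](ρ[e/d](R)) → 3
  π[e,y](ρ[y/v](ρ[e/d](R))) → 3
  S → 3
  R → 3
  ρ[e/g](R) → 3
  ρ[y/v](ρ[e/g](R)) → 3
  π[e,y](ρ[y/v](ρ[e/g](R))) → 3
  (S − π[e,y](ρ[y/v](ρ[e/g](R)))) → 3
  (π[e,y](ρ[y/v](ρ[e/d](R))) ∪ (S − π[e,y](ρ[y/v](ρ[e/g](R))))) → 6

E1 and E2 produce the same multiset:
e | y
2 | p
2 | p
2 | s
3 | q
8 | q
8 | s

yes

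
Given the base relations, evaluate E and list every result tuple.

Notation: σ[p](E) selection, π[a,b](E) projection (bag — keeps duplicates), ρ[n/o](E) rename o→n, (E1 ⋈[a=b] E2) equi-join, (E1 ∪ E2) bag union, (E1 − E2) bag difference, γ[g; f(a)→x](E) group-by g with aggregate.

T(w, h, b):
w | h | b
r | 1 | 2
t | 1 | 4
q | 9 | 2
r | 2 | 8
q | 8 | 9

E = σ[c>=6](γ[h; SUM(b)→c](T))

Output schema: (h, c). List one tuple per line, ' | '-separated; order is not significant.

Stepwise |·|:
  T → 5
  γ[h; SUM(b)→c](T) → 4
  σ[c>=6](γ[h; SUM(b)→c](T)) → 3

== RESULT ==
h | c
1 | 6
2 | 8
8 | 9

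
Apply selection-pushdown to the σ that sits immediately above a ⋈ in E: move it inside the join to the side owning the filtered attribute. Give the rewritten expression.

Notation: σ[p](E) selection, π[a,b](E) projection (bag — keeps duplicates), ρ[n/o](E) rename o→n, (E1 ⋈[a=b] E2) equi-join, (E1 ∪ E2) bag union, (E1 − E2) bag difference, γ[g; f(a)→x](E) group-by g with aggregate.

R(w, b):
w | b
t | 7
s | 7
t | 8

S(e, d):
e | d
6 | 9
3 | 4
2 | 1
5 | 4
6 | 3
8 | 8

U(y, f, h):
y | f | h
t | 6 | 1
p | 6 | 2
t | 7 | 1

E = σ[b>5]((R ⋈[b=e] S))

σ filters on b, owned by the left side.
E' = (σ[b>5](R) ⋈[b=e] S)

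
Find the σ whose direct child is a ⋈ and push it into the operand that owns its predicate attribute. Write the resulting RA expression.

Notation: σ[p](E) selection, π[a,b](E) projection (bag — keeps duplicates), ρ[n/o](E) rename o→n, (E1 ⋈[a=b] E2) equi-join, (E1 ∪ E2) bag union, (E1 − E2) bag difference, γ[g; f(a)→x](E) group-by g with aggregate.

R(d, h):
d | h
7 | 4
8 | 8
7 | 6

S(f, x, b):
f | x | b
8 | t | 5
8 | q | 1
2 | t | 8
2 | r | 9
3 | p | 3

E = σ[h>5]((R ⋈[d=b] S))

σ filters on h, owned by the left side.
E' = (σ[h>5](R) ⋈[d=b] S)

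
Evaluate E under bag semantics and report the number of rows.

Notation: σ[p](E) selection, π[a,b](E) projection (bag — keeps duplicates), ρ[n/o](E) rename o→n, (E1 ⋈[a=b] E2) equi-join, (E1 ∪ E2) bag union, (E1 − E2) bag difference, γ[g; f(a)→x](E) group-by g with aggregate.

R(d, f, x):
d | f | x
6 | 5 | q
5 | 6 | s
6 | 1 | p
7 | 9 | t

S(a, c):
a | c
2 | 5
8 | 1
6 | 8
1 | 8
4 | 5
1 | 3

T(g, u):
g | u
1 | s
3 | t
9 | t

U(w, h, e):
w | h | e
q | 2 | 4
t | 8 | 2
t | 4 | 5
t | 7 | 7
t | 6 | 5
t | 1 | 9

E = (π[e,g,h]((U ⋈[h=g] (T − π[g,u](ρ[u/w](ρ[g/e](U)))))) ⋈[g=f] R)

Subexpression sizes:
  U → 6
  T → 3
  U → 6
  ρ[g/e](U) → 6
  ρ[u/w](ρ[g/e](U)) → 6
  π[g,u](ρ[u/w](ρ[g/e](U))) → 6
  (T − π[g,u](ρ[u/w](ρ[g/e](U)))) → 2
  (U ⋈[h=g] (T − π[g,u](ρ[u/w](ρ[g/e](U))))) → 1
  π[e,g,h]((U ⋈[h=g] (T − π[g,u](ρ[u/w](ρ[g/e](U)))))) → 1
  R → 4
  (π[e,g,h]((U ⋈[h=g] (T − π[g,u](ρ[u/w](ρ[g/e](U)))))) ⋈[g=f] R) → 1

|E| = 1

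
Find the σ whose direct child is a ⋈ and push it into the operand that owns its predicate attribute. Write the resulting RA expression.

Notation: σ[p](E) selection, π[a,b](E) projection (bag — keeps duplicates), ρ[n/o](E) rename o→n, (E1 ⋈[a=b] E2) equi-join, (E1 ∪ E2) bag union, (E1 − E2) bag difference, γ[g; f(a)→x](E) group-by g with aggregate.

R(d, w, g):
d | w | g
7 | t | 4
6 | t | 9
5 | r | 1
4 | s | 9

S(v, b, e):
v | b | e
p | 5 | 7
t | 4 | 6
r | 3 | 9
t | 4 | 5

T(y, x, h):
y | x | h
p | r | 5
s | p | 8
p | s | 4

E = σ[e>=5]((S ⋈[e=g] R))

σ filters on e, owned by the left side.
E' = (σ[e>=5](S) ⋈[e=g] R)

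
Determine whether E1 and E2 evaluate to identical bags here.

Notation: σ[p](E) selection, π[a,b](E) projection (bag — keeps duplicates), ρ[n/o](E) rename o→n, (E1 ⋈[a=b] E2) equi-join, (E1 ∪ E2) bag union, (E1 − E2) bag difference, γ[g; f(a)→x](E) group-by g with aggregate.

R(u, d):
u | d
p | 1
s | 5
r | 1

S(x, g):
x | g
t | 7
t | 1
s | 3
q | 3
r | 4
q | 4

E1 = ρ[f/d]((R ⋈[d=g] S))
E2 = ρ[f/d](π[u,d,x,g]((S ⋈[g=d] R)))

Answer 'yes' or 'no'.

E1 per-node cardinality:
  R → 3
  S → 6
  (R ⋈[d=g] S) → 2
  ρ[f/d]((R ⋈[d=g] S)) → 2
E2 per-node cardinality:
  S → 6
  R → 3
  (S ⋈[g=d] R) → 2
  π[u,d,x,g]((S ⋈[g=d] R)) → 2
  ρ[f/d](π[u,d,x,g]((S ⋈[g=d] R))) → 2

E1 and E2 produce the same multiset:
u | f | x | g
p | 1 | t | 1
r | 1 | t | 1

yes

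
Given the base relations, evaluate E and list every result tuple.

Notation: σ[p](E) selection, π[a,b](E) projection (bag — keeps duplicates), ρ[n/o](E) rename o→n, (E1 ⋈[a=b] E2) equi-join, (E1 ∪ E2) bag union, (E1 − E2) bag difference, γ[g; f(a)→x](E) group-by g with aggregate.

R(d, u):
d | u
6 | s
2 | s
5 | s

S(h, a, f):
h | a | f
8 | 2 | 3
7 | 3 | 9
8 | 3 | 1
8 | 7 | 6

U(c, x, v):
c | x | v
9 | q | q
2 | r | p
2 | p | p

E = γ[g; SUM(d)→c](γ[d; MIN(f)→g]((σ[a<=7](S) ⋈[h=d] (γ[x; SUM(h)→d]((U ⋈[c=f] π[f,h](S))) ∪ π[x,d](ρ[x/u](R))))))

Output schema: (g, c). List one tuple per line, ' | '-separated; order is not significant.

Stepwise |·|:
  S → 4
  σ[a<=7](S) → 4
  U → 3
  S → 4
  π[f,h](S) → 4
  (U ⋈[c=f] π[f,h](S)) → 1
  γ[x; SUM(h)→d]((U ⋈[c=f] π[f,h](S))) → 1
  R → 3
  ρ[x/u](R) → 3
  π[x,d](ρ[x/u](R)) → 3
  (γ[x; SUM(h)→d]((U ⋈[c=f] π[f,h](S))) ∪ π[x,d](ρ[x/u](R))) → 4
  (σ[a<=7](S) ⋈[h=d] (γ[x; SUM(h)→d]((U ⋈[c=f] π[f,h](S))) ∪ π[x,d](ρ[x/u](R)))) → 1
  γ[d; MIN(f)→g]((σ[a<=7](S) ⋈[h=d] (γ[x; SUM(h)→d]((U ⋈[c=f] π[f,h](S))) ∪ π[x,d](ρ[x/u](R))))) → 1
  γ[g; SUM(d)→c](γ[d; MIN(f)→g]((σ[a<=7](S) ⋈[h=d] (γ[x; SUM(h)→d]((U ⋈[c=f] π[f,h](S))) ∪ π[x,d](ρ[x/u](R)))))) → 1

== RESULT ==
g | c
9 | 7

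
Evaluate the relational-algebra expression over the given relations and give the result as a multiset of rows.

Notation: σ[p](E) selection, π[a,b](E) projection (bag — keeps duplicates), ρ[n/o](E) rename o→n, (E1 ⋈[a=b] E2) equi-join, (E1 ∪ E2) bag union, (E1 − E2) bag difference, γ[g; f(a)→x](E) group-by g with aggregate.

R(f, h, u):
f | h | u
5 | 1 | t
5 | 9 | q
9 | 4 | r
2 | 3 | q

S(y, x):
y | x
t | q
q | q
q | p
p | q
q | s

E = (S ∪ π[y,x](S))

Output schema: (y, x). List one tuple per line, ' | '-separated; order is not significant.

Per-node cardinality:
  S → 5
  S → 5
  π[y,x](S) → 5
  (S ∪ π[y,x](S)) → 10

== RESULT ==
y | x
p | q
p | q
q | p
q | p
q | q
q | q
q | s
q | s
t | q
t | q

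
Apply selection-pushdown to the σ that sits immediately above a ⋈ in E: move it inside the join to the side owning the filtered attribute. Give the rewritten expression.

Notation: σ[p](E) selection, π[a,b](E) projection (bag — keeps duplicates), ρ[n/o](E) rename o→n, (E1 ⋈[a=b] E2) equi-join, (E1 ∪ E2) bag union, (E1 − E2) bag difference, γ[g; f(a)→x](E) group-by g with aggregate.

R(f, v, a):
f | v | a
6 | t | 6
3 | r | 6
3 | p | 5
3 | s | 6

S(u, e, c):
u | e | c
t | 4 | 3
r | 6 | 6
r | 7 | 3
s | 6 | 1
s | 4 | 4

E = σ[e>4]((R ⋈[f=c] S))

σ filters on e, owned by the right side.
E' = (R ⋈[f=c] σ[e>4](S))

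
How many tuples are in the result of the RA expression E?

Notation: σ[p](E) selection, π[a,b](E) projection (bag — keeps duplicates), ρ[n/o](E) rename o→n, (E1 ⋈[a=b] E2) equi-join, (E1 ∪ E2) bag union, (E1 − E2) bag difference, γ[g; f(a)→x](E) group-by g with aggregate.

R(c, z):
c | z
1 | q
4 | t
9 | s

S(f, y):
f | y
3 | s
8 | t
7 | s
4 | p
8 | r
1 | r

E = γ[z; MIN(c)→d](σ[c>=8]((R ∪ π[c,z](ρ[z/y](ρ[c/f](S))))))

Subexpression sizes:
  R → 3
  S → 6
  ρ[c/f](S) → 6
  ρ[z/y](ρ[c/f](S)) → 6
  π[c,z](ρ[z/y](ρ[c/f](S))) → 6
  (R ∪ π[c,z](ρ[z/y](ρ[c/f](S)))) → 9
  σ[c>=8]((R ∪ π[c,z](ρ[z/y](ρ[c/f](S))))) → 3
  γ[z; MIN(c)→d](σ[c>=8]((R ∪ π[c,z](ρ[z/y](ρ[c/f](S)))))) → 3

|E| = 3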